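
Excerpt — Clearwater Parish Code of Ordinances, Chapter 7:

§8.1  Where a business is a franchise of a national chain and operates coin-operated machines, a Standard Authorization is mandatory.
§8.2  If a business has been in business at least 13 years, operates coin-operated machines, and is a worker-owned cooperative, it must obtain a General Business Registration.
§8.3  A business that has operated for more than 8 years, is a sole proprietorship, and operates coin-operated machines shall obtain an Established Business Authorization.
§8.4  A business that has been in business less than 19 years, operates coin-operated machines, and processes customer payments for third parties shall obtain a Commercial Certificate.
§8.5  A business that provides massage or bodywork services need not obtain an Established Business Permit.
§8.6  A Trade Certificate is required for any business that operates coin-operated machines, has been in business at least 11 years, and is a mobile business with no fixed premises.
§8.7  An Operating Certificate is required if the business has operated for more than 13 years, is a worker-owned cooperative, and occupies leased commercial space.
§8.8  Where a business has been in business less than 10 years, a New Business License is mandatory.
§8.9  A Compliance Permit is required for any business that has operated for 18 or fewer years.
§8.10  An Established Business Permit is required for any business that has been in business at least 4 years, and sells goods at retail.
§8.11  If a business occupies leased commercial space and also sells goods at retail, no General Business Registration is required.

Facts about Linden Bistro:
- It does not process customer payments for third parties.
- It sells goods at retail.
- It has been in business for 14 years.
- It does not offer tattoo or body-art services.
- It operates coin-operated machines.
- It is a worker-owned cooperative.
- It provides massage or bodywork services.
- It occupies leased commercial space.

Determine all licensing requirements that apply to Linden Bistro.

Compliance Permit, Operating Certificate

§8.1 is a worker-owned cooperative (not: is a franchise of a national chain); operates coin-operated machines → Standard Authorization not required.
§8.2 years in business 14 ≥ 13; operates coin-operated machines; is a worker-owned cooperative → General Business Registration required.
§8.3 years in business 14 > 8; is a worker-owned cooperative (not: is a sole proprietorship); operates coin-operated machines → Established Business Authorization not required.
§8.4 years in business 14 < 19; operates coin-operated machines; does not process customer payments for third parties → Commercial Certificate not required.
§8.5 provides massage or bodywork services → exempt from Established Business Permit.
§8.6 operates coin-operated machines; years in business 14 ≥ 11; occupies leased commercial space (not: is a mobile business with no fixed premises) → Trade Certificate not required.
§8.7 years in business 14 > 13; is a worker-owned cooperative; occupies leased commercial space → Operating Certificate required.
§8.8 years in business 14 ≥ 10 → New Business License not required.
§8.9 years in business 14 ≤ 18 → Compliance Permit required.
§8.10 years in business 14 ≥ 4; sells goods at retail → Established Business Permit required.
§8.11 occupies leased commercial space; sells goods at retail → exempt from General Business Registration.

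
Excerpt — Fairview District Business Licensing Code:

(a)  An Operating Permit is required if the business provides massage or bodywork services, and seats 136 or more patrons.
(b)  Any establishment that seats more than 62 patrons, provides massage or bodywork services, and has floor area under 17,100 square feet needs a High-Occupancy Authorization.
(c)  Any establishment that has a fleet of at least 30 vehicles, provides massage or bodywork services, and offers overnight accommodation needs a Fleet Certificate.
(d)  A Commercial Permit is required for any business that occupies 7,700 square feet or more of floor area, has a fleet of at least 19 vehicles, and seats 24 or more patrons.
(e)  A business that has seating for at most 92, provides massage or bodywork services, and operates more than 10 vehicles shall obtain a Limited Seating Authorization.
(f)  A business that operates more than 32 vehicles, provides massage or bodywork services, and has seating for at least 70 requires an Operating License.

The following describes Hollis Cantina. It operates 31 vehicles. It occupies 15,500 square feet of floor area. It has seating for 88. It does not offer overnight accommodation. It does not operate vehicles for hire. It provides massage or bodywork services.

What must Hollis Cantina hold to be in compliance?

(a) provides massage or bodywork services; seating 88 < 136 → Operating Permit not required.
(b) seating 88 > 62; provides massage or bodywork services; floor area 15,500 square feet < 17,100 square feet → High-Occupancy Authorization required.
(c) vehicles 31 ≥ 30; provides massage or bodywork services; does not offer overnight accommodation → Fleet Certificate not required.
(d) floor area 15,500 square feet ≥ 7,700 square feet; vehicles 31 ≥ 19; seating 88 ≥ 24 → Commercial Permit required.
(e) seating 88 ≤ 92; provides massage or bodywork services; vehicles 31 > 10 → Limited Seating Authorization required.
(f) vehicles 31 ≤ 32; provides massage or bodywork services; seating 88 ≥ 70 → Operating License not required.

Commercial Permit, High-Occupancy Authorization, Limited Seating Authorization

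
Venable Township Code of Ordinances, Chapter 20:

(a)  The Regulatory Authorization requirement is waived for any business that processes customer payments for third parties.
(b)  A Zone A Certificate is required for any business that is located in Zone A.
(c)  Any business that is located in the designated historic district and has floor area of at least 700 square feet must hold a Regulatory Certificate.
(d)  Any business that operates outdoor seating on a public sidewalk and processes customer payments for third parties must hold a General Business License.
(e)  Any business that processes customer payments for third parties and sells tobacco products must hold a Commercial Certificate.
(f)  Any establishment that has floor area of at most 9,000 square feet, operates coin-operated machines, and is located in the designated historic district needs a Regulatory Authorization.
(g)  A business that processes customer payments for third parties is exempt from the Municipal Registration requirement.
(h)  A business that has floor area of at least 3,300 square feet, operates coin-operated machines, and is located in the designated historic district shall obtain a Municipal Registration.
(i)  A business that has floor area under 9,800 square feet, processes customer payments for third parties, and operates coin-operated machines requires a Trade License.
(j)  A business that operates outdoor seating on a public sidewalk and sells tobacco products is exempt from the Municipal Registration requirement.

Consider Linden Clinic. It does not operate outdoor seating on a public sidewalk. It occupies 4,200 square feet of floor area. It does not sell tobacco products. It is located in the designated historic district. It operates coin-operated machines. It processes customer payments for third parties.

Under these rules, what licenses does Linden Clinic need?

(a) processes customer payments for third parties → exempt from Regulatory Authorization.
(b) is located in the designated historic district (not: is located in Zone A) → Zone A Certificate not required.
(c) is located in the designated historic district; floor area 4,200 square feet ≥ 700 square feet → Regulatory Certificate required.
(d) does not operate outdoor seating on a public sidewalk; processes customer payments for third parties → General Business License not required.
(e) processes customer payments for third parties; does not sell tobacco products → Commercial Certificate not required.
(f) floor area 4,200 square feet ≤ 9,000 square feet; operates coin-operated machines; is located in the designated historic district → Regulatory Authorization required.
(g) processes customer payments for third parties → exempt from Municipal Registration.
(h) floor area 4,200 square feet ≥ 3,300 square feet; operates coin-operated machines; is located in the designated historic district → Municipal Registration required.
(i) floor area 4,200 square feet < 9,800 square feet; processes customer payments for third parties; operates coin-operated machines → Trade License required.
(j) does not operate outdoor seating on a public sidewalk; does not sell tobacco products → Municipal Registration exemption does not apply.

Regulatory Certificate, Trade License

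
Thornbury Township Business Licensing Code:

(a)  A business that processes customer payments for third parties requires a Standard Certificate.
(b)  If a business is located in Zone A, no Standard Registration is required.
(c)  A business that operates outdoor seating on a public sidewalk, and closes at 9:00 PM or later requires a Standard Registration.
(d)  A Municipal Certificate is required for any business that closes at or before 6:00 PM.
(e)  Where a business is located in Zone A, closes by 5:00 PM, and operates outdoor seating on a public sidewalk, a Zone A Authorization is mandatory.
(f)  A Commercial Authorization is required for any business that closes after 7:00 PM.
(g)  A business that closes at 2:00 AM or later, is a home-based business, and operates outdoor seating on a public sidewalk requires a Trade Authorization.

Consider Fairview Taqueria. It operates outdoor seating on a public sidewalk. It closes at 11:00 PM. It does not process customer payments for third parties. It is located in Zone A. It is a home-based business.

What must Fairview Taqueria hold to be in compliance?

Commercial Authorization

(a) does not process customer payments for third parties → Standard Certificate not required.
(b) is located in Zone A → exempt from Standard Registration.
(c) operates outdoor seating on a public sidewalk; closes 11:00 PM, after 9:00 PM → Standard Registration required.
(d) closes 11:00 PM, after 6:00 PM → Municipal Certificate not required.
(e) is located in Zone A; closes 11:00 PM, after 5:00 PM; operates outdoor seating on a public sidewalk → Zone A Authorization not required.
(f) closes 11:00 PM, after 7:00 PM → Commercial Authorization required.
(g) closes 11:00 PM, at/before 2:00 AM; is a home-based business; operates outdoor seating on a public sidewalk → Trade Authorization not required.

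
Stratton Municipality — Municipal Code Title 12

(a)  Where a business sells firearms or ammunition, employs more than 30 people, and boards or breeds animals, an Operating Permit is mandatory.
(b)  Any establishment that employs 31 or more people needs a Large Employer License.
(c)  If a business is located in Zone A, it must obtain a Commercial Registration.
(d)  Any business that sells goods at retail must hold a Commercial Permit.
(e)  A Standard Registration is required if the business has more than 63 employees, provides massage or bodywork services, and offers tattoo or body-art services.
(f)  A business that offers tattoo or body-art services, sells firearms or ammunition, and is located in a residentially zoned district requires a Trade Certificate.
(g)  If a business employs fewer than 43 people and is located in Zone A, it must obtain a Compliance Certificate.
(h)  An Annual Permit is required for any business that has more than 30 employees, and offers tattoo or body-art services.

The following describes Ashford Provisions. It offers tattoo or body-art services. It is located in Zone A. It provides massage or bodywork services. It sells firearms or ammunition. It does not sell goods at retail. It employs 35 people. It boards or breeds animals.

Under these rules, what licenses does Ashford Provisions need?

Annual Permit, Commercial Registration, Compliance Certificate, Large Employer License, Operating Permit

(a) sells firearms or ammunition; employees 35 > 30; boards or breeds animals → Operating Permit required.
(b) employees 35 ≥ 31 → Large Employer License required.
(c) is located in Zone A → Commercial Registration required.
(d) does not sell goods at retail → Commercial Permit not required.
(e) employees 35 ≤ 63; provides massage or bodywork services; offers tattoo or body-art services → Standard Registration not required.
(f) offers tattoo or body-art services; sells firearms or ammunition; is located in Zone A (not: is located in a residentially zoned district) → Trade Certificate not required.
(g) employees 35 < 43; is located in Zone A → Compliance Certificate required.
(h) employees 35 > 30; offers tattoo or body-art services → Annual Permit required.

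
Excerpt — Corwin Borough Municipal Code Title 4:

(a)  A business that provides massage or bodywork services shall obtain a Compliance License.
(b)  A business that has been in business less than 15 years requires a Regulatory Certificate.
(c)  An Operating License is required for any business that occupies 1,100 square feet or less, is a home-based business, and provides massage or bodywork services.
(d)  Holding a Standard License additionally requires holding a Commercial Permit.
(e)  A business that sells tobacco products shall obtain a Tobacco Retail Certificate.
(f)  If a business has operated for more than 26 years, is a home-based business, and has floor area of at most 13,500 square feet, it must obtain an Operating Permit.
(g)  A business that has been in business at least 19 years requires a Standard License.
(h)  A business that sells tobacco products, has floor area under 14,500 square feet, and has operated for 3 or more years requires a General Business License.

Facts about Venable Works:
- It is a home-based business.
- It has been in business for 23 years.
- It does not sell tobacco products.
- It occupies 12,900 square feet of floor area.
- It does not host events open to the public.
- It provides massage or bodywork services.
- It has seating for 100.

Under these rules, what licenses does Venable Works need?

(a) provides massage or bodywork services → Compliance License required.
(b) years in business 23 ≥ 15 → Regulatory Certificate not required.
(c) floor area 12,900 square feet > 1,100 square feet; is a home-based business; provides massage or bodywork services → Operating License not required.
(d) Standard License is required → Commercial Permit also required.
(e) does not sell tobacco products → Tobacco Retail Certificate not required.
(f) years in business 23 ≤ 26; is a home-based business; floor area 12,900 square feet ≤ 13,500 square feet → Operating Permit not required.
(g) years in business 23 ≥ 19 → Standard License required.
(h) does not sell tobacco products; floor area 12,900 square feet < 14,500 square feet; years in business 23 ≥ 3 → General Business License not required.

Commercial Permit, Compliance License, Standard License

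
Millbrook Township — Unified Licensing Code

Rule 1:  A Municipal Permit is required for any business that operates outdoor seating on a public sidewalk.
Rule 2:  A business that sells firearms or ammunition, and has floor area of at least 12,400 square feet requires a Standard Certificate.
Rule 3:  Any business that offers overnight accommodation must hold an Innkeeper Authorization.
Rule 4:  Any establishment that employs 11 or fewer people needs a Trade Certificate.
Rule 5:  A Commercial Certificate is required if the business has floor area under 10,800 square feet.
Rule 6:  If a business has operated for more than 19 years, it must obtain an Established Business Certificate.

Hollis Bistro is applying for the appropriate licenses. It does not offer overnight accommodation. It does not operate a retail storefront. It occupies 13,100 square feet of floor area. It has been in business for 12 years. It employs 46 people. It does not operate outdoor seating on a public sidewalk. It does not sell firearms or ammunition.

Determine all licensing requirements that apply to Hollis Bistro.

None

Rule 1: does not operate outdoor seating on a public sidewalk → Municipal Permit not required.
Rule 2: does not sell firearms or ammunition; floor area 13,100 square feet ≥ 12,400 square feet → Standard Certificate not required.
Rule 3: does not offer overnight accommodation → Innkeeper Authorization not required.
Rule 4: employees 46 > 11 → Trade Certificate not required.
Rule 5: floor area 13,100 square feet ≥ 10,800 square feet → Commercial Certificate not required.
Rule 6: years in business 12 ≤ 19 → Established Business Certificate not required.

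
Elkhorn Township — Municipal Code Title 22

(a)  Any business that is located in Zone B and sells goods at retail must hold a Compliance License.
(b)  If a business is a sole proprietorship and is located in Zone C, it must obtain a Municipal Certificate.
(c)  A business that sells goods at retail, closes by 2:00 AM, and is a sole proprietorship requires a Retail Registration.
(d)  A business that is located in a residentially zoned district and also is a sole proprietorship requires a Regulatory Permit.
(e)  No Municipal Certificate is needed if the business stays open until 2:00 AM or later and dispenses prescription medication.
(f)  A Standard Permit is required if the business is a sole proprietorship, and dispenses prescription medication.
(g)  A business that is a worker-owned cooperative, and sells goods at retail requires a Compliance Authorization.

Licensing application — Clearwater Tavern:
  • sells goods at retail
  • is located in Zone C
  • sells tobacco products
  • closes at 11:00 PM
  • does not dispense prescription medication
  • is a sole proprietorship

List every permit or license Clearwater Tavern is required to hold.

(a) is located in Zone C (not: is located in Zone B); sells goods at retail → Compliance License not required.
(b) is a sole proprietorship; is located in Zone C → Municipal Certificate required.
(c) sells goods at retail; closes 11:00 PM, at/before 2:00 AM; is a sole proprietorship → Retail Registration required.
(d) is located in Zone C (not: is located in a residentially zoned district); is a sole proprietorship → Regulatory Permit not required.
(e) closes 11:00 PM, at/before 2:00 AM; does not dispense prescription medication → Municipal Certificate exemption does not apply.
(f) is a sole proprietorship; does not dispense prescription medication → Standard Permit not required.
(g) is a sole proprietorship (not: is a worker-owned cooperative); sells goods at retail → Compliance Authorization not required.

Municipal Certificate, Retail Registration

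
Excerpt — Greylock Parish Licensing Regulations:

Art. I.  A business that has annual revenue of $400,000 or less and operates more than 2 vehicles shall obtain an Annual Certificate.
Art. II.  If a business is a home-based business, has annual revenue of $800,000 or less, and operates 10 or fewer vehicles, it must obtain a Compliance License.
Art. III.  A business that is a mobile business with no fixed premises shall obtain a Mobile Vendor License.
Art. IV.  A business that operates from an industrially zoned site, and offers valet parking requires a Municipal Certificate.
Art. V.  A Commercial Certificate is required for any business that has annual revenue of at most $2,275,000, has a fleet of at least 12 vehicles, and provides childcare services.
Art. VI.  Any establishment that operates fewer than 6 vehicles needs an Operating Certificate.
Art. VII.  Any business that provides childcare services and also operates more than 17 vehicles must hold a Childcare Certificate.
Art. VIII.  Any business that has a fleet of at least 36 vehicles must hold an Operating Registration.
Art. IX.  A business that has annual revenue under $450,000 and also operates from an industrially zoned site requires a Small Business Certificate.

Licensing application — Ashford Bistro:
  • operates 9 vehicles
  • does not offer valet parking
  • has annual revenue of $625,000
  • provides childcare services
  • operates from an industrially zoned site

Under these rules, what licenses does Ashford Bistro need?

None

Art. I. revenue $625,000 > $400,000; vehicles 9 > 2 → Annual Certificate not required.
Art. II. operates from an industrially zoned site (not: is a home-based business); revenue $625,000 ≤ $800,000; vehicles 9 ≤ 10 → Compliance License not required.
Art. III. operates from an industrially zoned site (not: is a mobile business with no fixed premises) → Mobile Vendor License not required.
Art. IV. operates from an industrially zoned site; does not offer valet parking → Municipal Certificate not required.
Art. V. revenue $625,000 ≤ $2,275,000; vehicles 9 < 12; provides childcare services → Commercial Certificate not required.
Art. VI. vehicles 9 ≥ 6 → Operating Certificate not required.
Art. VII. provides childcare services; vehicles 9 ≤ 17 → Childcare Certificate not required.
Art. VIII. vehicles 9 < 36 → Operating Registration not required.
Art. IX. revenue $625,000 ≥ $450,000; operates from an industrially zoned site → Small Business Certificate not required.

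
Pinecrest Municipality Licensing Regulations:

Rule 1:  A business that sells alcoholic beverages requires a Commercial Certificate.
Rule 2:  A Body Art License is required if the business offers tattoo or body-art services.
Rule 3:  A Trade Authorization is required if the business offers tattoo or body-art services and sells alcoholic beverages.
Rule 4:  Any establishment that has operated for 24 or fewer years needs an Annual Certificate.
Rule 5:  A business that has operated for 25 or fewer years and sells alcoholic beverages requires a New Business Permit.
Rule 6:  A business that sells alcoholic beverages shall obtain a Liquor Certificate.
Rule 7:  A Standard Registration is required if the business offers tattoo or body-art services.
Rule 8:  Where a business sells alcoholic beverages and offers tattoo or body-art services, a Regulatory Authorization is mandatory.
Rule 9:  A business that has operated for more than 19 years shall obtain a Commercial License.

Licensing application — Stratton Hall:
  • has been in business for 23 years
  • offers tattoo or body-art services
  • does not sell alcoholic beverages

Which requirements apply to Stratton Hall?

Rule 1: does not sell alcoholic beverages → Commercial Certificate not required.
Rule 2: offers tattoo or body-art services → Body Art License required.
Rule 3: offers tattoo or body-art services; does not sell alcoholic beverages → Trade Authorization not required.
Rule 4: years in business 23 ≤ 24 → Annual Certificate required.
Rule 5: years in business 23 ≤ 25; does not sell alcoholic beverages → New Business Permit not required.
Rule 6: does not sell alcoholic beverages → Liquor Certificate not required.
Rule 7: offers tattoo or body-art services → Standard Registration required.
Rule 8: does not sell alcoholic beverages; offers tattoo or body-art services → Regulatory Authorization not required.
Rule 9: years in business 23 > 19 → Commercial License required.

Annual Certificate, Body Art License, Commercial License, Standard Registration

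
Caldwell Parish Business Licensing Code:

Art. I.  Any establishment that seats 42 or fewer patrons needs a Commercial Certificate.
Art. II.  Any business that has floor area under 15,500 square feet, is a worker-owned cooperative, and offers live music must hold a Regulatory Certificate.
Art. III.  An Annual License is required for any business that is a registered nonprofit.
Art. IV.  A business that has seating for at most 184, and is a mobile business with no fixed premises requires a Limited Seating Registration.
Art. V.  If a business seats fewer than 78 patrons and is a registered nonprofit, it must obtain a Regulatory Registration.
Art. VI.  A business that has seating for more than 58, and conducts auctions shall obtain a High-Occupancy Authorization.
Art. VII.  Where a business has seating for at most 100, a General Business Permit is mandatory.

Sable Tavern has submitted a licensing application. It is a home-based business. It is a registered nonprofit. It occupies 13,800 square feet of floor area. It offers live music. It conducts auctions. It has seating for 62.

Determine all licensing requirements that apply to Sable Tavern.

Art. I. seating 62 > 42 → Commercial Certificate not required.
Art. II. floor area 13,800 square feet < 15,500 square feet; is a registered nonprofit (not: is a worker-owned cooperative); offers live music → Regulatory Certificate not required.
Art. III. is a registered nonprofit → Annual License required.
Art. IV. seating 62 ≤ 184; is a home-based business (not: is a mobile business with no fixed premises) → Limited Seating Registration not required.
Art. V. seating 62 < 78; is a registered nonprofit → Regulatory Registration required.
Art. VI. seating 62 > 58; conducts auctions → High-Occupancy Authorization required.
Art. VII. seating 62 ≤ 100 → General Business Permit required.

Annual License, General Business Permit, High-Occupancy Authorization, Regulatory Registration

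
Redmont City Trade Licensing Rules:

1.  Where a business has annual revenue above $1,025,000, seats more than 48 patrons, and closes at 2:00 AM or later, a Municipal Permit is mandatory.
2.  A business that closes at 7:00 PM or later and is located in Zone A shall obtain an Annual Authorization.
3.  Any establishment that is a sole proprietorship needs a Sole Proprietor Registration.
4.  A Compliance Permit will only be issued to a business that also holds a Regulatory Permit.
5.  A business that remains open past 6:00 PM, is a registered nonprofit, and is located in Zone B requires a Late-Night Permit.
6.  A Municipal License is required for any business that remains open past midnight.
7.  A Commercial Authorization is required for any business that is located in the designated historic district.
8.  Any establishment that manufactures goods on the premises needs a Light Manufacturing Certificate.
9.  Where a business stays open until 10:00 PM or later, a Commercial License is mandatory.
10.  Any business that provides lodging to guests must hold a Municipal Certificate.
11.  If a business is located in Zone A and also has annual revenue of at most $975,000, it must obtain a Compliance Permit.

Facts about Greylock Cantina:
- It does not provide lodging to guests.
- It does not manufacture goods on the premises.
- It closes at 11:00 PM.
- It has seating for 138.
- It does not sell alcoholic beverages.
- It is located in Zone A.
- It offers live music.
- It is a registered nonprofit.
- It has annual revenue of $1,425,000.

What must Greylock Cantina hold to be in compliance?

Annual Authorization, Commercial License

1. revenue $1,425,000 > $1,025,000; seating 138 > 48; closes 11:00 PM, at/before 2:00 AM → Municipal Permit not required.
2. closes 11:00 PM, after 7:00 PM; is located in Zone A → Annual Authorization required.
3. is a registered nonprofit (not: is a sole proprietorship) → Sole Proprietor Registration not required.
4. Compliance Permit is not required → no effect.
5. closes 11:00 PM, after 6:00 PM; is a registered nonprofit; is located in Zone A (not: is located in Zone B) → Late-Night Permit not required.
6. closes 11:00 PM, at/before midnight → Municipal License not required.
7. is located in Zone A (not: is located in the designated historic district) → Commercial Authorization not required.
8. does not manufacture goods on the premises → Light Manufacturing Certificate not required.
9. closes 11:00 PM, after 10:00 PM → Commercial License required.
10. does not provide lodging to guests → Municipal Certificate not required.
11. is located in Zone A; revenue $1,425,000 > $975,000 → Compliance Permit not required.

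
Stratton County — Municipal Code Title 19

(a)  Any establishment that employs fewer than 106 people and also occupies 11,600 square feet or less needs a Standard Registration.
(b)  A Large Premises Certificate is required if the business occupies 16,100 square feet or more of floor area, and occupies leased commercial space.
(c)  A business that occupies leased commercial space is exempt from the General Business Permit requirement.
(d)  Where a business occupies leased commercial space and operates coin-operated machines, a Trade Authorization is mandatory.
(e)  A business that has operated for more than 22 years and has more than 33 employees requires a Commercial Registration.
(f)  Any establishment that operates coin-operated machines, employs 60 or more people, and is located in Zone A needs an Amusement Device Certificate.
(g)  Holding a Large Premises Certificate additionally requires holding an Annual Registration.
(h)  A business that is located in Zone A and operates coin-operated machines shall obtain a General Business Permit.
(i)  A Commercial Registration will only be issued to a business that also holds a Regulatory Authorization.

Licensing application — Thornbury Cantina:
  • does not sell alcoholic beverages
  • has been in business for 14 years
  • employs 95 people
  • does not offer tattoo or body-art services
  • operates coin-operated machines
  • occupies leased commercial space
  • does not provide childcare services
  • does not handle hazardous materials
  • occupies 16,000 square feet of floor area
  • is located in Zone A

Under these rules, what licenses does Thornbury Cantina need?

Amusement Device Certificate, Trade Authorization

(a) employees 95 < 106; floor area 16,000 square feet > 11,600 square feet → Standard Registration not required.
(b) floor area 16,000 square feet < 16,100 square feet; occupies leased commercial space → Large Premises Certificate not required.
(c) occupies leased commercial space → exempt from General Business Permit.
(d) occupies leased commercial space; operates coin-operated machines → Trade Authorization required.
(e) years in business 14 ≤ 22; employees 95 > 33 → Commercial Registration not required.
(f) operates coin-operated machines; employees 95 ≥ 60; is located in Zone A → Amusement Device Certificate required.
(g) Large Premises Certificate is not required → no effect.
(h) is located in Zone A; operates coin-operated machines → General Business Permit required.
(i) Commercial Registration is not required → no effect.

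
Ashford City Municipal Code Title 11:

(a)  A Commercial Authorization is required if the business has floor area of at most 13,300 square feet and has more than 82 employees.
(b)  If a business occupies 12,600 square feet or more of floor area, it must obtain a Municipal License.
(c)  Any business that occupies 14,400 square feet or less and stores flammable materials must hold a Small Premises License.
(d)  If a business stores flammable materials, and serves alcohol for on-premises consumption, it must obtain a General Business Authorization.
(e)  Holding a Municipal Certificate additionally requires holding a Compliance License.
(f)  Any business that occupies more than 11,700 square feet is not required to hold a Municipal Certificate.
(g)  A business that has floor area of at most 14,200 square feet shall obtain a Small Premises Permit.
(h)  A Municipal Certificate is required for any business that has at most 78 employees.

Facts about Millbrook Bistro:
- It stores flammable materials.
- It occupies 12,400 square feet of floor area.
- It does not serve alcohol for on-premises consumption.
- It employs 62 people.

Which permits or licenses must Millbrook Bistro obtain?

Small Premises License, Small Premises Permit

(a) floor area 12,400 square feet ≤ 13,300 square feet; employees 62 ≤ 82 → Commercial Authorization not required.
(b) floor area 12,400 square feet < 12,600 square feet → Municipal License not required.
(c) floor area 12,400 square feet ≤ 14,400 square feet; stores flammable materials → Small Premises License required.
(d) stores flammable materials; does not serve alcohol for on-premises consumption → General Business Authorization not required.
(e) Municipal Certificate is not required → no effect.
(f) floor area 12,400 square feet > 11,700 square feet → exempt from Municipal Certificate.
(g) floor area 12,400 square feet ≤ 14,200 square feet → Small Premises Permit required.
(h) employees 62 ≤ 78 → Municipal Certificate required.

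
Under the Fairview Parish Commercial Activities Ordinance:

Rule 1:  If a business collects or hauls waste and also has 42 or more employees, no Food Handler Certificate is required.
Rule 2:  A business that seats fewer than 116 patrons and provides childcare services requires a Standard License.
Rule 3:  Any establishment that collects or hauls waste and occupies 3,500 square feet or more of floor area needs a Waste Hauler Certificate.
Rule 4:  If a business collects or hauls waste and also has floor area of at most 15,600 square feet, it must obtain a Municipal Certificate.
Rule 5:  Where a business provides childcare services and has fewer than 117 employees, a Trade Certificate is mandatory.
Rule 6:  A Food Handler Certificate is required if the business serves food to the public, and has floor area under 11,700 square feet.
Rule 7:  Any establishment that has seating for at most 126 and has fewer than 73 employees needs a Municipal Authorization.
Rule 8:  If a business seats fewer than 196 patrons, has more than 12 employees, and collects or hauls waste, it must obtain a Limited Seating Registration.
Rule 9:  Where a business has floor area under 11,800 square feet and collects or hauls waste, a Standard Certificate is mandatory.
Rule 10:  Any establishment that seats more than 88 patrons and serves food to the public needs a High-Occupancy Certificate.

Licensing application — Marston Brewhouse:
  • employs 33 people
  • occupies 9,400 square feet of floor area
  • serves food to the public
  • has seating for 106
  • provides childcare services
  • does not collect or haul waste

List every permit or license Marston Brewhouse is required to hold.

Food Handler Certificate, High-Occupancy Certificate, Municipal Authorization, Standard License, Trade Certificate

Rule 1: does not collect or haul waste; employees 33 < 42 → Food Handler Certificate exemption does not apply.
Rule 2: seating 106 < 116; provides childcare services → Standard License required.
Rule 3: does not collect or haul waste; floor area 9,400 square feet ≥ 3,500 square feet → Waste Hauler Certificate not required.
Rule 4: does not collect or haul waste; floor area 9,400 square feet ≤ 15,600 square feet → Municipal Certificate not required.
Rule 5: provides childcare services; employees 33 < 117 → Trade Certificate required.
Rule 6: serves food to the public; floor area 9,400 square feet < 11,700 square feet → Food Handler Certificate required.
Rule 7: seating 106 ≤ 126; employees 33 < 73 → Municipal Authorization required.
Rule 8: seating 106 < 196; employees 33 > 12; does not collect or haul waste → Limited Seating Registration not required.
Rule 9: floor area 9,400 square feet < 11,800 square feet; does not collect or haul waste → Standard Certificate not required.
Rule 10: seating 106 > 88; serves food to the public → High-Occupancy Certificate required.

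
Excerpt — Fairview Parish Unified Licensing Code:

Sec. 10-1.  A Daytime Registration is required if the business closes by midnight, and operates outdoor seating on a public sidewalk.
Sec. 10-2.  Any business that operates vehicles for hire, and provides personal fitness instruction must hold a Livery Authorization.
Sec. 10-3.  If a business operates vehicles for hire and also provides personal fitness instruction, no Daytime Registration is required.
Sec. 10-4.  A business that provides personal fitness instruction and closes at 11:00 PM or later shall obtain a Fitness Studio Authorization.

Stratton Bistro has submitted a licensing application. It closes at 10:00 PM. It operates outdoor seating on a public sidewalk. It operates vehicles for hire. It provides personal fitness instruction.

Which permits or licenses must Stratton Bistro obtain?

Livery Authorization

Sec. 10-1. closes 10:00 PM, at/before midnight; operates outdoor seating on a public sidewalk → Daytime Registration required.
Sec. 10-2. operates vehicles for hire; provides personal fitness instruction → Livery Authorization required.
Sec. 10-3. operates vehicles for hire; provides personal fitness instruction → exempt from Daytime Registration.
Sec. 10-4. provides personal fitness instruction; closes 10:00 PM, at/before 11:00 PM → Fitness Studio Authorization not required.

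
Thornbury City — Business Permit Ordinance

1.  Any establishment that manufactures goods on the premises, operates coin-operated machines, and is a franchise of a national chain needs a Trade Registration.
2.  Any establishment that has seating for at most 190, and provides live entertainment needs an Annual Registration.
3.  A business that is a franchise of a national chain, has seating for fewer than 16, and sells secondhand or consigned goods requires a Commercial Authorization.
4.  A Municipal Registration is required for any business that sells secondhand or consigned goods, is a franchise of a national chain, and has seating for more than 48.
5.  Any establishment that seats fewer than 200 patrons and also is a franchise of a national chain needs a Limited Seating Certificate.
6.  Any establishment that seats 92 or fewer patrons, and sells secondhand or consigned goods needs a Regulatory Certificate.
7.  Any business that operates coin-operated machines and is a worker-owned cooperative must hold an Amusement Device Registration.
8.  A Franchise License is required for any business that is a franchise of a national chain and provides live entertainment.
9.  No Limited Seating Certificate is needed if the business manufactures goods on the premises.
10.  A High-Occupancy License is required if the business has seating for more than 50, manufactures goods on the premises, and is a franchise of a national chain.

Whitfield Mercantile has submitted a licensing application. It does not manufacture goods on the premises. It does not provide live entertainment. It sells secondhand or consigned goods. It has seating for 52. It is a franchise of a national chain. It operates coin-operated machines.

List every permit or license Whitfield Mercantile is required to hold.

Limited Seating Certificate, Municipal Registration, Regulatory Certificate

1. does not manufacture goods on the premises; operates coin-operated machines; is a franchise of a national chain → Trade Registration not required.
2. seating 52 ≤ 190; does not provide live entertainment → Annual Registration not required.
3. is a franchise of a national chain; seating 52 ≥ 16; sells secondhand or consigned goods → Commercial Authorization not required.
4. sells secondhand or consigned goods; is a franchise of a national chain; seating 52 > 48 → Municipal Registration required.
5. seating 52 < 200; is a franchise of a national chain → Limited Seating Certificate required.
6. seating 52 ≤ 92; sells secondhand or consigned goods → Regulatory Certificate required.
7. operates coin-operated machines; is a franchise of a national chain (not: is a worker-owned cooperative) → Amusement Device Registration not required.
8. is a franchise of a national chain; does not provide live entertainment → Franchise License not required.
9. does not manufacture goods on the premises → Limited Seating Certificate exemption does not apply.
10. seating 52 > 50; does not manufacture goods on the premises; is a franchise of a national chain → High-Occupancy License not required.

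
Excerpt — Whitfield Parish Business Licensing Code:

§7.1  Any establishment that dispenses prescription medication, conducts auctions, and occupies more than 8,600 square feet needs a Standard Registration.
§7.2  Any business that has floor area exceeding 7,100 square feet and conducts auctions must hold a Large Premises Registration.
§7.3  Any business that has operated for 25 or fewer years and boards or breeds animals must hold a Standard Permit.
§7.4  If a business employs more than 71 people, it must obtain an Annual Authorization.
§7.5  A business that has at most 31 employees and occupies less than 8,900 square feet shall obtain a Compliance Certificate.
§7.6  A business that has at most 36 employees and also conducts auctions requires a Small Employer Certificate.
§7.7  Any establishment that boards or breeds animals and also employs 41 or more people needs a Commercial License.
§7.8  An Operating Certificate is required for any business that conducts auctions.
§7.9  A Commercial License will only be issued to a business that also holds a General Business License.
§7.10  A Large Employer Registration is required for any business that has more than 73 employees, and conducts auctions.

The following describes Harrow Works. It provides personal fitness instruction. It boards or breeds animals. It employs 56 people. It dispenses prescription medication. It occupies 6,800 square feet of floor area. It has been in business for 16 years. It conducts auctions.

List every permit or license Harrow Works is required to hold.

Commercial License, General Business License, Operating Certificate, Standard Permit

§7.1 dispenses prescription medication; conducts auctions; floor area 6,800 square feet ≤ 8,600 square feet → Standard Registration not required.
§7.2 floor area 6,800 square feet ≤ 7,100 square feet; conducts auctions → Large Premises Registration not required.
§7.3 years in business 16 ≤ 25; boards or breeds animals → Standard Permit required.
§7.4 employees 56 ≤ 71 → Annual Authorization not required.
§7.5 employees 56 > 31; floor area 6,800 square feet < 8,900 square feet → Compliance Certificate not required.
§7.6 employees 56 > 36; conducts auctions → Small Employer Certificate not required.
§7.7 boards or breeds animals; employees 56 ≥ 41 → Commercial License required.
§7.8 conducts auctions → Operating Certificate required.
§7.9 Commercial License is required → General Business License also required.
§7.10 employees 56 ≤ 73; conducts auctions → Large Employer Registration not required.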